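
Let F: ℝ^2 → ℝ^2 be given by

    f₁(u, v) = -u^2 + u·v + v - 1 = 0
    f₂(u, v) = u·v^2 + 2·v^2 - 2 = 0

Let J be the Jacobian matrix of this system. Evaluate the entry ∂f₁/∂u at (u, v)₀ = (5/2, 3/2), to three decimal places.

-3.500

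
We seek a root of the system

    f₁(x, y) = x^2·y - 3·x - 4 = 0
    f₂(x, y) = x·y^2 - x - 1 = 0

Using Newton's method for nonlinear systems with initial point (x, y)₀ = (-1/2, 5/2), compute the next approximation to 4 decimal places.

At (-1/2, 5/2): F = (-1.8750, -3.6250).
Jacobian J = [[2·x·y - 3, x^2], [y^2 - 1, 2·x·y]].
At the point, J = [[-5.5000, 0.2500], [5.2500, -2.5000]] (det J = 12.4375).
Solving J·Δ = −F gives Δ = (-0.4497, -2.3945).
Then the next iterate is (x, y)₁ = (-0.9497, 0.1055).

(-0.9497, 0.1055)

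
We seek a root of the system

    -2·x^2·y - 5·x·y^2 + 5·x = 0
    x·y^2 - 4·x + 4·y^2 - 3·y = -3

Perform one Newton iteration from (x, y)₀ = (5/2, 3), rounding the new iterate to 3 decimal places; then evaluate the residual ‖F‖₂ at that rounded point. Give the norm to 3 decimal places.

At (5/2, 3): F = (-137.500, 42.500).
Jacobian J = [[-4·x·y - 5·y^2 + 5, -2·x^2 - 10·x·y], [y^2 - 4, 2·x·y + 8·y - 3]].
At the point, J = [[-70.000, -87.500], [5.000, 36.000]] (det J = -2082.500).
Solving J·Δ = −F gives Δ = (-0.591, -1.098).
Then the next iterate is (x, y)₁ = (1.909, 1.902).
Re-evaluating at (1.909, 1.902): F = (-38.84788, 11.03442), so ‖F‖₂ = 40.385.

40.385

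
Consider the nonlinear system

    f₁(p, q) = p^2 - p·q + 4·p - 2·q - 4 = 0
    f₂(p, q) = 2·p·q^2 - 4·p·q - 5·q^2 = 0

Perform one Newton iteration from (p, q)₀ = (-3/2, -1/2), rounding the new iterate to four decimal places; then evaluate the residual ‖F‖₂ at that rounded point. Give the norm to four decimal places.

29.8732

At (-3/2, -1/2): F = (-7.5000, -5.0000).
Jacobian J = [[2·p - q + 4, -p - 2], [2·q^2 - 4·q, 4·p·q - 4·p - 10·q]].
At the point, J = [[1.5000, -0.5000], [2.5000, 14.0000]] (det J = 22.2500).
Solving J·Δ = −F gives Δ = (4.8315, -0.5056).
Then the next iterate is (p, q)₁ = (3.3315, -1.0056).
Re-evaluating at (3.3315, -1.0056): F = (25.786249, 15.082303), so ‖F‖₂ = 29.8732.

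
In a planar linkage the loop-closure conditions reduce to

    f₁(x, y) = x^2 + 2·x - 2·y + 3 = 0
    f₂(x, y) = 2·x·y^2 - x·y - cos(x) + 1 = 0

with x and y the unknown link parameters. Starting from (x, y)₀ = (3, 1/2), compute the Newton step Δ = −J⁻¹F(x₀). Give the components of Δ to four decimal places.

(-2.2642, -0.5568)

At (3, 1/2): F = (17.0000, 1.989992).
Jacobian J = [[2·x + 2, -2], [2·y^2 - y + sin(x), 4·x·y - x]].
At the point, J = [[8.0000, -2.0000], [0.141120, 3.0000]] (det J = 24.282240).
Solving J·Δ = −F gives Δ = (-2.2642, -0.5568).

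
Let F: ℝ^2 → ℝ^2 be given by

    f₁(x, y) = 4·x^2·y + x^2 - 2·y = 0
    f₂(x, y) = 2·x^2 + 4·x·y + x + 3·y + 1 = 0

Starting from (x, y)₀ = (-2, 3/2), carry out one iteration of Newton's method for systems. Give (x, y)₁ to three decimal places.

(-1.234, 1.247)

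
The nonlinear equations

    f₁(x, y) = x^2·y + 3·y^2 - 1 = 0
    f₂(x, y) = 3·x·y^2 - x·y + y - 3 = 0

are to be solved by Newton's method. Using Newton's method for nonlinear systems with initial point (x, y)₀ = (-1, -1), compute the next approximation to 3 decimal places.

At (-1, -1): F = (1.000, -8.000).
Jacobian J = [[2·x·y, x^2 + 6·y], [3·y^2 - y, 6·x·y - x + 1]].
At the point, J = [[2.000, -5.000], [4.000, 8.000]] (det J = 36.000).
Solving J·Δ = −F gives Δ = (0.889, 0.556).
Then the next iterate is (x, y)₁ = (-0.111, -0.444).

(-0.111, -0.444)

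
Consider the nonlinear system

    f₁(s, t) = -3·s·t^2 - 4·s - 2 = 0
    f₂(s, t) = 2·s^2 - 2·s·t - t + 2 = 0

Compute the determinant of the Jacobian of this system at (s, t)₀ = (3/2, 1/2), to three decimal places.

41.500

J = [[-3·t^2 - 4, -6·s·t], [4·s - 2·t, -2·s - 1]].
At the point, J = [[-4.750, -4.500], [5.000, -4.000]].
det J = 41.500.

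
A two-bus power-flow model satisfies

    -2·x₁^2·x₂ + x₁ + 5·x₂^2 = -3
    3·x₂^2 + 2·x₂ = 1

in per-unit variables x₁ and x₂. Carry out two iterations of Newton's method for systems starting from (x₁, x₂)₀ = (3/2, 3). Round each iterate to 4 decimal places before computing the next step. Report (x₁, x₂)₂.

(1.5128, 0.6615)

At (3/2, 3): F = (36.0000, 32.0000).
Jacobian J = [[-4·x₁·x₂ + 1, -2·x₁^2 + 10·x₂], [0, 6·x₂ + 2]].
At the point, J = [[-17.0000, 25.5000], [0.0000, 20.0000]] (det J = -340.0000).
Solving J·Δ = −F gives Δ = (-0.2824, -1.6000).
Then the next iterate is (x₁, x₂)₁ = (1.2176, 1.4000).
Round to (1.2176, 1.4000) and repeat: F = (9.866461, 7.6800), J = [[-5.818560, 11.034900], [0.0000, 10.4000]].
Δ = (0.2952, -0.7385), so (x₁, x₂)₂ = (1.5128, 0.6615).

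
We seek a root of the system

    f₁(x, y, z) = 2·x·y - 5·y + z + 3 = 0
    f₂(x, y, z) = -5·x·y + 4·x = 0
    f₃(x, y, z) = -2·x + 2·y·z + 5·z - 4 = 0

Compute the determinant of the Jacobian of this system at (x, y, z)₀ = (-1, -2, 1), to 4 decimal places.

116.0000

J = [[2·y, 2·x - 5, 1], [-5·y + 4, -5·x, 0], [-2, 2·z, 2·y + 5]].
At the point, J = [[-4.0000, -7.0000, 1.0000], [14.0000, 5.0000, 0.0000], [-2.0000, 2.0000, 1.0000]].
det J = 116.0000.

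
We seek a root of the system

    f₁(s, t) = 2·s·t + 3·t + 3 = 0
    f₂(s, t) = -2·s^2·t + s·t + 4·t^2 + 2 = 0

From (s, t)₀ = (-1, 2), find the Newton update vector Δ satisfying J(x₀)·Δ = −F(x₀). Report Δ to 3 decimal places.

(-1.262, 0.048)

At (-1, 2): F = (5.000, 12.000).
Jacobian J = [[2·t, 2·s + 3], [-4·s·t + t, -2·s^2 + s + 8·t]].
At the point, J = [[4.000, 1.000], [10.000, 13.000]] (det J = 42.000).
Solving J·Δ = −F gives Δ = (-1.262, 0.048).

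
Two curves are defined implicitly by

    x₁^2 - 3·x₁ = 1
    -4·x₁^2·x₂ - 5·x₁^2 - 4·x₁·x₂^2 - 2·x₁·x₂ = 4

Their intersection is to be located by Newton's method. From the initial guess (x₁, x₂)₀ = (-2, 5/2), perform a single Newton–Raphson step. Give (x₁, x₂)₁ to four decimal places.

(-0.7143, 1.2653)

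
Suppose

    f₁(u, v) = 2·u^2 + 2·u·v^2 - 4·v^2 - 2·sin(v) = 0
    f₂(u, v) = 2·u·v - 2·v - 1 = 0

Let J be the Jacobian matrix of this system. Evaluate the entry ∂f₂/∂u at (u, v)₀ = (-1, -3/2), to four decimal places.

-3.0000

∂f₂/∂u = 2·v.
At (-1, -3/2) this is -3.0000.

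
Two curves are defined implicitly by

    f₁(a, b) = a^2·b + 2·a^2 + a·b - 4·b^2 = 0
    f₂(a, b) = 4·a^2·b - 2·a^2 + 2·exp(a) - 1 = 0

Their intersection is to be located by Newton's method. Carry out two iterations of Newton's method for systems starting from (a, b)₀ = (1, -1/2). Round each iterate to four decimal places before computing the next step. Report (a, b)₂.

(1.0942, -0.5386)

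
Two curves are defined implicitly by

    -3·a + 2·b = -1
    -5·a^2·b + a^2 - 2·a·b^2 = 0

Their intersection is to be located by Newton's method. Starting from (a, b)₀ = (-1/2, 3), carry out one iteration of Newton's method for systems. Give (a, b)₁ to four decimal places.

At (-1/2, 3): F = (8.5000, 5.5000).
Jacobian J = [[-3, 2], [-10·a·b + 2·a - 2·b^2, -5·a^2 - 4·a·b]].
At the point, J = [[-3.0000, 2.0000], [-4.0000, 4.7500]] (det J = -6.2500).
Solving J·Δ = −F gives Δ = (4.7000, 2.8000).
Then the next iterate is (a, b)₁ = (4.2000, 5.8000).

(4.2000, 5.8000)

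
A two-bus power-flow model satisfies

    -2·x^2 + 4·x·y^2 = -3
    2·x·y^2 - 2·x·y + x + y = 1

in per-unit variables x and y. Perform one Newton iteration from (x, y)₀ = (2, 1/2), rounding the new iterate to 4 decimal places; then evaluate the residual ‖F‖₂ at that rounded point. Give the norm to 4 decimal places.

At (2, 1/2): F = (-3.0000, 0.5000).
Jacobian J = [[-4·x + 4·y^2, 8·x·y], [2·y^2 - 2·y + 1, 4·x·y - 2·x + 1]].
At the point, J = [[-7.0000, 8.0000], [0.5000, 1.0000]] (det J = -11.0000).
Solving J·Δ = −F gives Δ = (-0.6364, -0.1818).
Then the next iterate is (x, y)₁ = (1.3636, 0.3182).
Re-evaluating at (1.3636, 0.3182): F = (-0.166545, 0.090137), so ‖F‖₂ = 0.1894.

0.1894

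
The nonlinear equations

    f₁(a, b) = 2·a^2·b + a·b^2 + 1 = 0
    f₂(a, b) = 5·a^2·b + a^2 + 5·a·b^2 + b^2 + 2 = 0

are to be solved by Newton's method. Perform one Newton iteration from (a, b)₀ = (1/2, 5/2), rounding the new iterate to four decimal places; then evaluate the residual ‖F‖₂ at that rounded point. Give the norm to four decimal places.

8.8542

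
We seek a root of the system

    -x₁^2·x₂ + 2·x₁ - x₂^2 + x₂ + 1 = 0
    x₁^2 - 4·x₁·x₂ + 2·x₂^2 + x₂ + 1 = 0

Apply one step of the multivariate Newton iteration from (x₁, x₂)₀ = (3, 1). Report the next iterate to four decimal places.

(2.5000, 1.0000)

At (3, 1): F = (-2.0000, 1.0000).
Jacobian J = [[-2·x₁·x₂ + 2, -x₁^2 - 2·x₂ + 1], [2·x₁ - 4·x₂, -4·x₁ + 4·x₂ + 1]].
At the point, J = [[-4.0000, -10.0000], [2.0000, -7.0000]] (det J = 48.0000).
Solving J·Δ = −F gives Δ = (-0.5000, 0.0000).
Then the next iterate is (x₁, x₂)₁ = (2.5000, 1.0000).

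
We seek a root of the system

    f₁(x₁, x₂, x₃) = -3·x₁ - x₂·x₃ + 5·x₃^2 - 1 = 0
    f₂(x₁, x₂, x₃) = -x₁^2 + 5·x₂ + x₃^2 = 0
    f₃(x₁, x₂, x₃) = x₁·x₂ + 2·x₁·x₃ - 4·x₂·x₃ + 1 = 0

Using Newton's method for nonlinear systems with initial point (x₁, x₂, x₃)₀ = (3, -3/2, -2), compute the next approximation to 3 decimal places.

At (3, -3/2, -2): F = (7.000, -12.500, -27.500).
Jacobian J = [[-3, -x₃, -x₂ + 10·x₃], [-2·x₁, 5, 2·x₃], [x₂ + 2·x₃, x₁ - 4·x₃, 2·x₁ - 4·x₂]].
At the point, J = [[-3.000, 2.000, -18.500], [-6.000, 5.000, -4.000], [-5.500, 11.000, 12.000]] (det J = 588.250).
Solving J·Δ = −F gives Δ = (-2.122, 0.582, 0.785).
Then the next iterate is (x₁, x₂, x₃)₁ = (0.878, -0.918, -1.215).

(0.878, -0.918, -1.215)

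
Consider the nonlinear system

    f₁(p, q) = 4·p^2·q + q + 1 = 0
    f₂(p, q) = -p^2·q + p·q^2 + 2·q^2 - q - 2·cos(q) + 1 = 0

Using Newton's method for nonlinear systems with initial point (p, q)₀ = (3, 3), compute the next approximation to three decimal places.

At (3, 3): F = (112.000, 17.97998).
Jacobian J = [[8·p·q, 4·p^2 + 1], [-2·p·q + q^2, -p^2 + 2·p·q + 4·q + 2·sin(q) - 1]].
At the point, J = [[72.000, 37.000], [-9.000, 20.28224]] (det J = 1793.32128).
Solving J·Δ = −F gives Δ = (-0.896, -1.284).
Then the next iterate is (p, q)₁ = (2.104, 1.716).

(2.104, 1.716)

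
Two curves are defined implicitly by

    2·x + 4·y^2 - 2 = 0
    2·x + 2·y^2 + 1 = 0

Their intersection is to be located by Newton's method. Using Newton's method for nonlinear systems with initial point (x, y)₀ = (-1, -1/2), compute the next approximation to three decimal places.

(-2.000, -1.750)

At (-1, -1/2): F = (-3.000, -0.500).
Jacobian J = [[2, 8·y], [2, 4·y]].
At the point, J = [[2.000, -4.000], [2.000, -2.000]] (det J = 4.000).
Solving J·Δ = −F gives Δ = (-1.000, -1.250).
Then the next iterate is (x, y)₁ = (-2.000, -1.750).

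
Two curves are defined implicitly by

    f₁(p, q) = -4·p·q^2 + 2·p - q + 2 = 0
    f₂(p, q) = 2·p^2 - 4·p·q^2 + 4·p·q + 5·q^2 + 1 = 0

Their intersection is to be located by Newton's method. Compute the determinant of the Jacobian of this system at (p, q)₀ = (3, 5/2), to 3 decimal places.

346.000

J = [[-4·q^2 + 2, -8·p·q - 1], [4·p - 4·q^2 + 4·q, -8·p·q + 4·p + 10·q]].
At the point, J = [[-23.000, -61.000], [-3.000, -23.000]].
det J = 346.000.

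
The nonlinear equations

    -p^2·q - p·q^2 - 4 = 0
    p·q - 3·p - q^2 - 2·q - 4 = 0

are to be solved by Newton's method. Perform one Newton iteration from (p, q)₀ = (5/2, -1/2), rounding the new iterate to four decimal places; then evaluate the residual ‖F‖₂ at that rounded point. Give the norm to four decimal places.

51.2300

At (5/2, -1/2): F = (-1.5000, -12.0000).
Jacobian J = [[-2·p·q - q^2, -p^2 - 2·p·q], [q - 3, p - 2·q - 2]].
At the point, J = [[2.2500, -3.7500], [-3.5000, 1.5000]] (det J = -9.7500).
Solving J·Δ = −F gives Δ = (-4.8462, -3.3077).
Then the next iterate is (p, q)₁ = (-2.3462, -3.8077).
Re-evaluating at (-2.3462, -3.8077): F = (50.976639, 5.089046), so ‖F‖₂ = 51.2300.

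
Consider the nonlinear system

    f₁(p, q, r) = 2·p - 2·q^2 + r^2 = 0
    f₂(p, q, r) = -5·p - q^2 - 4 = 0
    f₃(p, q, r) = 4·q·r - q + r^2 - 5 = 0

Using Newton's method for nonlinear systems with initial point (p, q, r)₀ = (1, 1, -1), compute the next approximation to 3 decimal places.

(-0.510, -0.224, 0.439)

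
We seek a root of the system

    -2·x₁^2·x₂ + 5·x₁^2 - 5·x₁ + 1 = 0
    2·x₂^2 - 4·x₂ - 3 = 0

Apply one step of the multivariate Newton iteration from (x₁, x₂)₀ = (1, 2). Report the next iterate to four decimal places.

(-0.5000, 2.7500)

At (1, 2): F = (-3.0000, -3.0000).
Jacobian J = [[-4·x₁·x₂ + 10·x₁ - 5, -2·x₁^2], [0, 4·x₂ - 4]].
At the point, J = [[-3.0000, -2.0000], [0.0000, 4.0000]] (det J = -12.0000).
Solving J·Δ = −F gives Δ = (-1.5000, 0.7500).
Then the next iterate is (x₁, x₂)₁ = (-0.5000, 2.7500).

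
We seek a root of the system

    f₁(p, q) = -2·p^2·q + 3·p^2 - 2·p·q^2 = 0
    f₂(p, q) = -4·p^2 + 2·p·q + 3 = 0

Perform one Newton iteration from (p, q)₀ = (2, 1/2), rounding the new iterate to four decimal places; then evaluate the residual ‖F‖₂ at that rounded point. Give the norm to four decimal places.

2.7886

At (2, 1/2): F = (7.0000, -11.0000).
Jacobian J = [[-4·p·q + 6·p - 2·q^2, -2·p^2 - 4·p·q], [-8·p + 2·q, 2·p]].
At the point, J = [[7.5000, -12.0000], [-15.0000, 4.0000]] (det J = -150.0000).
Solving J·Δ = −F gives Δ = (-0.6933, 0.1500).
Then the next iterate is (p, q)₁ = (1.3067, 0.6500).
Re-evaluating at (1.3067, 0.6500): F = (1.798529, -2.131150), so ‖F‖₂ = 2.7886.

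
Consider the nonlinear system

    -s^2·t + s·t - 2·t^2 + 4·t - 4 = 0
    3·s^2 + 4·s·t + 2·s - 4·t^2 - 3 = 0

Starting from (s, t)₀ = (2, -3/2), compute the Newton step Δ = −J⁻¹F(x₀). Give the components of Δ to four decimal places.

(6.3846, -2.1538)

At (2, -3/2): F = (-11.5000, -8.0000).
Jacobian J = [[-2·s·t + t, -s^2 + s - 4·t + 4], [6·s + 4·t + 2, 4·s - 8·t]].
At the point, J = [[4.5000, 8.0000], [8.0000, 20.0000]] (det J = 26.0000).
Solving J·Δ = −F gives Δ = (6.3846, -2.1538).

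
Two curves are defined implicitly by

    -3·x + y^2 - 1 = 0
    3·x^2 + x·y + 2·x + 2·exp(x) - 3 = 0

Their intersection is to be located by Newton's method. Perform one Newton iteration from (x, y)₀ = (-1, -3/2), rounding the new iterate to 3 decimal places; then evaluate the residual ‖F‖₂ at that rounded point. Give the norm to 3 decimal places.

3.002

At (-1, -3/2): F = (4.250, 0.23576).
Jacobian J = [[-3, 2·y], [6·x + y + 2·exp(x) + 2, x]].
At the point, J = [[-3.000, -3.000], [-4.76424, -1.000]] (det J = -11.29272).
Solving J·Δ = −F gives Δ = (-0.314, 1.730).
Then the next iterate is (x, y)₁ = (-1.314, 0.230).
Re-evaluating at (-1.314, 0.230): F = (2.99490, -0.21295), so ‖F‖₂ = 3.002.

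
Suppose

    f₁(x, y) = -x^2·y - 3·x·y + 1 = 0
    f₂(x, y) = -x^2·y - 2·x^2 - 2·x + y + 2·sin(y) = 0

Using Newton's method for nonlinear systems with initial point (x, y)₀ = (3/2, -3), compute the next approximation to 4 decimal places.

At (3/2, -3): F = (21.2500, -4.032240).
Jacobian J = [[-2·x·y - 3·y, -x^2 - 3·x], [-2·x·y - 4·x - 2, -x^2 + 2·cos(y) + 1]].
At the point, J = [[18.0000, -6.7500], [1.0000, -3.229985]] (det J = -51.389730).
Solving J·Δ = −F gives Δ = (-1.8653, -1.8259).
Then the next iterate is (x, y)₁ = (-0.3653, -4.8259).

(-0.3653, -4.8259)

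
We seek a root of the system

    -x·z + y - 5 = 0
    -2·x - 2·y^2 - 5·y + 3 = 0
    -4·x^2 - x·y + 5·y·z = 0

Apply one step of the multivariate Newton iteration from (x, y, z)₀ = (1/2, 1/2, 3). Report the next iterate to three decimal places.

(-0.558, 0.660, -2.330)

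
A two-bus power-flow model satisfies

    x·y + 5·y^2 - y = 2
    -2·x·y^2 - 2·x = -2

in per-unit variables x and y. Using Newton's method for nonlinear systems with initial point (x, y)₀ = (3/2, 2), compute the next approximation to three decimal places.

At (3/2, 2): F = (19.000, -13.000).
Jacobian J = [[y, x + 10·y - 1], [-2·y^2 - 2, -4·x·y]].
At the point, J = [[2.000, 20.500], [-10.000, -12.000]] (det J = 181.000).
Solving J·Δ = −F gives Δ = (-0.213, -0.906).
Then the next iterate is (x, y)₁ = (1.287, 1.094).

(1.287, 1.094)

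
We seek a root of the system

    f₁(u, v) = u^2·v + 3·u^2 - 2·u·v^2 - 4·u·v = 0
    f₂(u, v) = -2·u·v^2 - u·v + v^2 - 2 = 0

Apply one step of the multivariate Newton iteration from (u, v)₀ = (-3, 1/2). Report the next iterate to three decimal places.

(-1.287, 0.546)

At (-3, 1/2): F = (39.000, 1.250).
Jacobian J = [[2·u·v + 6·u - 2·v^2 - 4·v, u^2 - 4·u·v - 4·u], [-2·v^2 - v, -4·u·v - u + 2·v]].
At the point, J = [[-23.500, 27.000], [-1.000, 10.000]] (det J = -208.000).
Solving J·Δ = −F gives Δ = (1.713, 0.046).
Then the next iterate is (u, v)₁ = (-1.287, 0.546).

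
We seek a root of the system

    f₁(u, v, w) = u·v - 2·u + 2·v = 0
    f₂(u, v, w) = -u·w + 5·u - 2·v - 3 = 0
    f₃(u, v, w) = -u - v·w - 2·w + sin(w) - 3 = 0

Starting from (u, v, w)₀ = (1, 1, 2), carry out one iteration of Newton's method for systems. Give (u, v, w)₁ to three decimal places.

(0.599, 0.533, -0.270)

At (1, 1, 2): F = (1.000, -2.000, -9.09070).
Jacobian J = [[v - 2, u + 2, 0], [-w + 5, -2, -u], [-1, -w, -v + cos(w) - 2]].
At the point, J = [[-1.000, 3.000, 0.000], [3.000, -2.000, -1.000], [-1.000, -2.000, -3.41615]] (det J = 28.91303).
Solving J·Δ = −F gives Δ = (-0.401, -0.467, -2.270).
Then the next iterate is (u, v, w)₁ = (0.599, 0.533, -0.270).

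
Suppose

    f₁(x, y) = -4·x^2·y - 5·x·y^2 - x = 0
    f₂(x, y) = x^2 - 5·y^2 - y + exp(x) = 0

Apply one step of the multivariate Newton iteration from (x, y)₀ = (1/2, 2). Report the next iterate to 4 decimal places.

(0.4351, 1.0346)

At (1/2, 2): F = (-12.5000, -20.101279).
Jacobian J = [[-8·x·y - 5·y^2 - 1, -4·x^2 - 10·x·y], [2·x + exp(x), -10·y - 1]].
At the point, J = [[-29.0000, -11.0000], [2.648721, -21.0000]] (det J = 638.135934).
Solving J·Δ = −F gives Δ = (-0.0649, -0.9654).
Then the next iterate is (x, y)₁ = (0.4351, 1.0346).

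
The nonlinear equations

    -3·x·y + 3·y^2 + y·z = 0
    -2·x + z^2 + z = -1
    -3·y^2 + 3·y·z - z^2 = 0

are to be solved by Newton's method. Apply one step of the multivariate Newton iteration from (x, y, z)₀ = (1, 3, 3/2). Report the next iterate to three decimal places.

(-0.005, 1.304, 0.310)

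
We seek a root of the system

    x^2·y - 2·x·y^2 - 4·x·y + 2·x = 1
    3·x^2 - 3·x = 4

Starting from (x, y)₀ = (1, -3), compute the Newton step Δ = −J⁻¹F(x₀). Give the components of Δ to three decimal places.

At (1, -3): F = (-8.000, -4.000).
Jacobian J = [[2·x·y - 2·y^2 - 4·y + 2, x^2 - 4·x·y - 4·x], [6·x - 3, 0]].
At the point, J = [[-10.000, 9.000], [3.000, 0.000]] (det J = -27.000).
Solving J·Δ = −F gives Δ = (1.333, 2.370).

(1.333, 2.370)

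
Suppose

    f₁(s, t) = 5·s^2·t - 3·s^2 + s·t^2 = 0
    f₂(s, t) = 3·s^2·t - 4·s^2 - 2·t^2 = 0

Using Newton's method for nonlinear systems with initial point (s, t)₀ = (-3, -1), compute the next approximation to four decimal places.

(-1.4109, -1.0562)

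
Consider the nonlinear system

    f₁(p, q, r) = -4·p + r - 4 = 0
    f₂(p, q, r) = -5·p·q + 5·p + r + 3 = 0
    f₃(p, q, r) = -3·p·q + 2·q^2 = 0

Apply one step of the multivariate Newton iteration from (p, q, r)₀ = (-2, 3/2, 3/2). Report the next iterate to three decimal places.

At (-2, 3/2, 3/2): F = (5.500, 9.500, 13.500).
Jacobian J = [[-4, 0, 1], [-5·q + 5, -5·p, 1], [-3·q, -3·p + 4·q, 0]].
At the point, J = [[-4.000, 0.000, 1.000], [-2.500, 10.000, 1.000], [-4.500, 12.000, 0.000]] (det J = 63.000).
Solving J·Δ = −F gives Δ = (1.381, -0.607, 0.024).
Then the next iterate is (p, q, r)₁ = (-0.619, 0.893, 1.524).

(-0.619, 0.893, 1.524)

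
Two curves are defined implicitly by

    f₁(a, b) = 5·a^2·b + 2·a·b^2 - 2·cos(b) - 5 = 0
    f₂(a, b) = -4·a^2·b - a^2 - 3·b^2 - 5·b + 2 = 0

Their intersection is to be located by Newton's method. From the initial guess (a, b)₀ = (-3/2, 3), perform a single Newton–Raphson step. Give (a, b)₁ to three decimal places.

(-0.992, 1.455)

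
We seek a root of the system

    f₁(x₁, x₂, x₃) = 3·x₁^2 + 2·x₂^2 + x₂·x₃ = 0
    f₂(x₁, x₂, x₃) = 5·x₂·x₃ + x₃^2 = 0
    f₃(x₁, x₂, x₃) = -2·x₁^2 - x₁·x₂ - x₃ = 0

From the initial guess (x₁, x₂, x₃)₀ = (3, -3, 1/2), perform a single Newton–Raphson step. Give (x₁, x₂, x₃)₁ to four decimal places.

(1.4818, -1.5272, 0.2451)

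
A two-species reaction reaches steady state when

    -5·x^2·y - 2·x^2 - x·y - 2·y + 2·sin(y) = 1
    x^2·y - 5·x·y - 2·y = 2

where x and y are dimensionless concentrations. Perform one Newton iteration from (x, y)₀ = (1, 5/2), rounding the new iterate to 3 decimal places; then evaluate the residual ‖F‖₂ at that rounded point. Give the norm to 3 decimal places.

3.436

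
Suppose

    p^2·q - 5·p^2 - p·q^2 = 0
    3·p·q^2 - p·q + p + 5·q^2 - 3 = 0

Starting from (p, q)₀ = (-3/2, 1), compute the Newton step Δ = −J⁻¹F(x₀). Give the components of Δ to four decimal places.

(0.4787, 0.4255)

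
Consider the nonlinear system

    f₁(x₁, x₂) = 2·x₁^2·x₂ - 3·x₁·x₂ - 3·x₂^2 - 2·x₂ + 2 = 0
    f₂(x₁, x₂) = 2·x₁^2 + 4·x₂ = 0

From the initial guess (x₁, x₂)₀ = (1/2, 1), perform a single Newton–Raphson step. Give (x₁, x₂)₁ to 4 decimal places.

(-1.2500, 0.7500)

At (1/2, 1): F = (-4.0000, 4.5000).
Jacobian J = [[4·x₁·x₂ - 3·x₂, 2·x₁^2 - 3·x₁ - 6·x₂ - 2], [4·x₁, 4]].
At the point, J = [[-1.0000, -9.0000], [2.0000, 4.0000]] (det J = 14.0000).
Solving J·Δ = −F gives Δ = (-1.7500, -0.2500).
Then the next iterate is (x₁, x₂)₁ = (-1.2500, 0.7500).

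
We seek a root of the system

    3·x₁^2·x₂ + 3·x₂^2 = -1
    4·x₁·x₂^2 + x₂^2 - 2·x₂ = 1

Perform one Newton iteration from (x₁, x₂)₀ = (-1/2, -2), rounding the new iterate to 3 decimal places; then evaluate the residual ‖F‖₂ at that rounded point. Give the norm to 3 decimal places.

3.117

At (-1/2, -2): F = (11.500, -1.000).
Jacobian J = [[6·x₁·x₂, 3·x₁^2 + 6·x₂], [4·x₂^2, 8·x₁·x₂ + 2·x₂ - 2]].
At the point, J = [[6.000, -11.250], [16.000, 2.000]] (det J = 192.000).
Solving J·Δ = −F gives Δ = (-0.061, 0.990).
Then the next iterate is (x₁, x₂)₁ = (-0.561, -1.010).
Re-evaluating at (-0.561, -1.010): F = (3.10670, -0.24900), so ‖F‖₂ = 3.117.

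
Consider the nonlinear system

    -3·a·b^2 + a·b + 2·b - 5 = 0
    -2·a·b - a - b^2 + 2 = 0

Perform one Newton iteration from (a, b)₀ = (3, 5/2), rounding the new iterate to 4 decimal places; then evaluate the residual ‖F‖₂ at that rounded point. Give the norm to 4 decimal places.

At (3, 5/2): F = (-48.7500, -22.2500).
Jacobian J = [[-3·b^2 + b, -6·a·b + a + 2], [-2·b - 1, -2·a - 2·b]].
At the point, J = [[-16.2500, -40.0000], [-6.0000, -11.0000]] (det J = -61.2500).
Solving J·Δ = −F gives Δ = (-5.7755, 1.1276).
Then the next iterate is (a, b)₁ = (-2.7755, 3.6276).
Re-evaluating at (-2.7755, 3.6276): F = (101.759221, 11.752826), so ‖F‖₂ = 102.4357.

102.4357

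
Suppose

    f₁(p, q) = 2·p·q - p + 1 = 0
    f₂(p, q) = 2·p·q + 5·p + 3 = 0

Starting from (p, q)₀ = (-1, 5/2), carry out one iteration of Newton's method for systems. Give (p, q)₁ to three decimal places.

(-0.333, 2.333)

At (-1, 5/2): F = (-3.000, -7.000).
Jacobian J = [[2·q - 1, 2·p], [2·q + 5, 2·p]].
At the point, J = [[4.000, -2.000], [10.000, -2.000]] (det J = 12.000).
Solving J·Δ = −F gives Δ = (0.667, -0.167).
Then the next iterate is (p, q)₁ = (-0.333, 2.333).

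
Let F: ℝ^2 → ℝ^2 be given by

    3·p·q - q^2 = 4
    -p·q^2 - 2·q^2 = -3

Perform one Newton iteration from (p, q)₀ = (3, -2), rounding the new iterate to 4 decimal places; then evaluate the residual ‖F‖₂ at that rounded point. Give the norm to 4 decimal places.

0.6460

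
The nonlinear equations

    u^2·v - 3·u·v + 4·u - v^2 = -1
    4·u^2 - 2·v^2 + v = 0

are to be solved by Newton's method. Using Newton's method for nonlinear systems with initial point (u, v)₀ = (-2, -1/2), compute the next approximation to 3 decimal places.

At (-2, -1/2): F = (-12.250, 15.000).
Jacobian J = [[2·u·v - 3·v + 4, u^2 - 3·u - 2·v], [8·u, -4·v + 1]].
At the point, J = [[7.500, 11.000], [-16.000, 3.000]] (det J = 198.500).
Solving J·Δ = −F gives Δ = (1.016, 0.421).
Then the next iterate is (u, v)₁ = (-0.984, -0.079).

(-0.984, -0.079)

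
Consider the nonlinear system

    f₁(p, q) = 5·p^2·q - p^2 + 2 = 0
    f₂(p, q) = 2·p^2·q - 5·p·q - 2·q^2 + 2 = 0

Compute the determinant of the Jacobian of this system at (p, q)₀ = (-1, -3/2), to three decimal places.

153.500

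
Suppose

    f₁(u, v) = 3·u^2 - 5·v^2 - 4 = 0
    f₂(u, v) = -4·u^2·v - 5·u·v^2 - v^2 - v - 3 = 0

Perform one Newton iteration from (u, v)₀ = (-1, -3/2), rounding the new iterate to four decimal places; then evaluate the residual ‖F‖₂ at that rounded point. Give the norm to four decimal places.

At (-1, -3/2): F = (-12.2500, 13.5000).
Jacobian J = [[6·u, -10·v], [-8·u·v - 5·v^2, -4·u^2 - 10·u·v - 2·v - 1]].
At the point, J = [[-6.0000, 15.0000], [-23.2500, -17.0000]] (det J = 450.7500).
Solving J·Δ = −F gives Δ = (-0.0128, 0.8116).
Then the next iterate is (u, v)₁ = (-1.0128, -0.6884).
Re-evaluating at (-1.0128, -0.6884): F = (-3.292181, 2.438851), so ‖F‖₂ = 4.0971.

4.0971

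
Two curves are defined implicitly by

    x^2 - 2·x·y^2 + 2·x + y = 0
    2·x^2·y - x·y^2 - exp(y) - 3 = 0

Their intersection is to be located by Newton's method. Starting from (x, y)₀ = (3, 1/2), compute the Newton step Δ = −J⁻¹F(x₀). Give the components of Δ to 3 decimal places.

At (3, 1/2): F = (14.000, 3.60128).
Jacobian J = [[2·x - 2·y^2 + 2, -4·x·y + 1], [4·x·y - y^2, 2·x^2 - 2·x·y - exp(y)]].
At the point, J = [[7.500, -5.000], [5.750, 13.35128]] (det J = 128.88459).
Solving J·Δ = −F gives Δ = (-1.590, 0.415).

(-1.590, 0.415)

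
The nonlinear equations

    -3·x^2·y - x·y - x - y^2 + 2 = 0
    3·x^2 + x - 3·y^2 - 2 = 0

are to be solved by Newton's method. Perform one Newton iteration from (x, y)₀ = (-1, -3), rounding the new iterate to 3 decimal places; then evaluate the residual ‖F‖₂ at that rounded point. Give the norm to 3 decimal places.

7.427

At (-1, -3): F = (0.000, -27.000).
Jacobian J = [[-6·x·y - y - 1, -3·x^2 - x - 2·y], [6·x + 1, -6·y]].
At the point, J = [[-16.000, 4.000], [-5.000, 18.000]] (det J = -268.000).
Solving J·Δ = −F gives Δ = (0.403, 1.612).
Then the next iterate is (x, y)₁ = (-0.597, -1.388).
Re-evaluating at (-0.597, -1.388): F = (1.32591, -7.30740), so ‖F‖₂ = 7.427.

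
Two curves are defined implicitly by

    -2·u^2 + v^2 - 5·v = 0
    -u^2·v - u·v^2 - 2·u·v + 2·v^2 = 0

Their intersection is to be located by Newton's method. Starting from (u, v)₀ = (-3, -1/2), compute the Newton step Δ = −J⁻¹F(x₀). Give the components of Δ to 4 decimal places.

At (-3, -1/2): F = (-15.2500, 2.7500).
Jacobian J = [[-4·u, 2·v - 5], [-2·u·v - v^2 - 2·v, -u^2 - 2·u·v - 2·u + 4·v]].
At the point, J = [[12.0000, -6.0000], [-2.2500, -8.0000]] (det J = -109.5000).
Solving J·Δ = −F gives Δ = (1.2648, -0.0120).

(1.2648, -0.0120)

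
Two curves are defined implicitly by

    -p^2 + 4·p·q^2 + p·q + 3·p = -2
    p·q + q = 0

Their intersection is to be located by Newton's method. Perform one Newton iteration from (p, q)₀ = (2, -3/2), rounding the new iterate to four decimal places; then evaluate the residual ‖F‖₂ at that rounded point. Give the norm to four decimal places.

11.5957

At (2, -3/2): F = (19.0000, -4.5000).
Jacobian J = [[-2·p + 4·q^2 + q + 3, 8·p·q + p], [q, p + 1]].
At the point, J = [[6.5000, -22.0000], [-1.5000, 3.0000]] (det J = -13.5000).
Solving J·Δ = −F gives Δ = (-3.1111, -0.0556).
Then the next iterate is (p, q)₁ = (-1.1111, -1.5556).
Re-evaluating at (-1.1111, -1.5556): F = (-11.594381, 0.172827), so ‖F‖₂ = 11.5957.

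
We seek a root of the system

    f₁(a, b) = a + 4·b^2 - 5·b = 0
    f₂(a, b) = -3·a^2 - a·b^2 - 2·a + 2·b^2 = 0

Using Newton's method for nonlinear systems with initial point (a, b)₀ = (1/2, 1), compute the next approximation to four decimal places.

(0.5357, 1.1548)

At (1/2, 1): F = (-0.5000, -0.2500).
Jacobian J = [[1, 8·b - 5], [-6·a - b^2 - 2, -2·a·b + 4·b]].
At the point, J = [[1.0000, 3.0000], [-6.0000, 3.0000]] (det J = 21.0000).
Solving J·Δ = −F gives Δ = (0.0357, 0.1548).
Then the next iterate is (a, b)₁ = (0.5357, 1.1548).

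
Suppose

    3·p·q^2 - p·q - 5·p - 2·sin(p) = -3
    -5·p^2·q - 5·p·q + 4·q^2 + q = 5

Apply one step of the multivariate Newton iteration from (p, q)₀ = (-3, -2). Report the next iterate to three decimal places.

(-1.885, -1.706)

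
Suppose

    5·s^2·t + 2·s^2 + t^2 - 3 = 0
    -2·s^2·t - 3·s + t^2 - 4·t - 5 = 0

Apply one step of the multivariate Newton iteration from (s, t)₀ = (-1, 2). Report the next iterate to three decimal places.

At (-1, 2): F = (13.000, -10.000).
Jacobian J = [[10·s·t + 4·s, 5·s^2 + 2·t], [-4·s·t - 3, -2·s^2 + 2·t - 4]].
At the point, J = [[-24.000, 9.000], [5.000, -2.000]] (det J = 3.000).
Solving J·Δ = −F gives Δ = (-21.333, -58.333).
Then the next iterate is (s, t)₁ = (-22.333, -56.333).

(-22.333, -56.333)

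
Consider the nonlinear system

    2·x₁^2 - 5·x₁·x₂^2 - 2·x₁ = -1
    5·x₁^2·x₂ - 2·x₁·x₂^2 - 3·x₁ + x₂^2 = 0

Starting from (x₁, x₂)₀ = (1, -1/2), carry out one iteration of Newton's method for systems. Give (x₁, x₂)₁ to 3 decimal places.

At (1, -1/2): F = (-0.250, -5.750).
Jacobian J = [[4·x₁ - 5·x₂^2 - 2, -10·x₁·x₂], [10·x₁·x₂ - 2·x₂^2 - 3, 5·x₁^2 - 4·x₁·x₂ + 2·x₂]].
At the point, J = [[0.750, 5.000], [-8.500, 6.000]] (det J = 47.000).
Solving J·Δ = −F gives Δ = (-0.580, 0.137).
Then the next iterate is (x₁, x₂)₁ = (0.420, -0.363).

(0.420, -0.363)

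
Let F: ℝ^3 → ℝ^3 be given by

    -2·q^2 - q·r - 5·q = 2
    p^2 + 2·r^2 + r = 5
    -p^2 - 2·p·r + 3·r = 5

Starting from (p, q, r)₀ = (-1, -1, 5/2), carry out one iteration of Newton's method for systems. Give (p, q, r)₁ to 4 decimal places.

At (-1, -1, 5/2): F = (3.5000, 11.0000, 6.5000).
Jacobian J = [[0, -4·q - r - 5, -q], [2·p, 0, 4·r + 1], [-2·p - 2·r, 0, -2·p + 3]].
At the point, J = [[0.0000, -3.5000, 1.0000], [-2.0000, 0.0000, 11.0000], [-3.0000, 0.0000, 5.0000]] (det J = 80.5000).
Solving J·Δ = −F gives Δ = (0.7174, 0.7516, -0.8696).
Then the next iterate is (p, q, r)₁ = (-0.2826, -0.2484, 1.6304).

(-0.2826, -0.2484, 1.6304)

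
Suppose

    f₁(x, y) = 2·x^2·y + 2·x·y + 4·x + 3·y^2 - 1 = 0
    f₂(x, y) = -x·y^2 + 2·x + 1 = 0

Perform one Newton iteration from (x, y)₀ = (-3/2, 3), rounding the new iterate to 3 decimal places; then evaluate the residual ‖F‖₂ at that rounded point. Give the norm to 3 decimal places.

At (-3/2, 3): F = (24.500, 11.500).
Jacobian J = [[4·x·y + 2·y + 4, 2·x^2 + 2·x + 6·y], [-y^2 + 2, -2·x·y]].
At the point, J = [[-8.000, 19.500], [-7.000, 9.000]] (det J = 64.500).
Solving J·Δ = −F gives Δ = (0.058, -1.233).
Then the next iterate is (x, y)₁ = (-1.442, 1.767).
Re-evaluating at (-1.442, 1.767): F = (4.85131, 2.61834), so ‖F‖₂ = 5.513.

5.513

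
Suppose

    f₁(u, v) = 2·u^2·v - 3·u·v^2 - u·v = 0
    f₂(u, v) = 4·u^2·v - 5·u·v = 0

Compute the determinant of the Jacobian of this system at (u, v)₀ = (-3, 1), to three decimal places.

315.000

J = [[4·u·v - 3·v^2 - v, 2·u^2 - 6·u·v - u], [8·u·v - 5·v, 4·u^2 - 5·u]].
At the point, J = [[-16.000, 39.000], [-29.000, 51.000]].
det J = 315.000.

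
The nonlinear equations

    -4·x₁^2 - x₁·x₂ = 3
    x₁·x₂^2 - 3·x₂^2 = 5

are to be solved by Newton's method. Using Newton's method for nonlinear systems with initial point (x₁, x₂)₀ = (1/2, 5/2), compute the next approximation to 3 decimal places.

(-0.156, 0.522)

At (1/2, 5/2): F = (-5.250, -20.625).
Jacobian J = [[-8·x₁ - x₂, -x₁], [x₂^2, 2·x₁·x₂ - 6·x₂]].
At the point, J = [[-6.500, -0.500], [6.250, -12.500]] (det J = 84.375).
Solving J·Δ = −F gives Δ = (-0.656, -1.978).
Then the next iterate is (x₁, x₂)₁ = (-0.156, 0.522).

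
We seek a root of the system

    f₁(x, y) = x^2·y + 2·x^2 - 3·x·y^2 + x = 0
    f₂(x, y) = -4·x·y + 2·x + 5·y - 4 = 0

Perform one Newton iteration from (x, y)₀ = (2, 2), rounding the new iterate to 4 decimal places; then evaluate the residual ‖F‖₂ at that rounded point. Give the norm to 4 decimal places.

At (2, 2): F = (-6.0000, -6.0000).
Jacobian J = [[2·x·y + 4·x - 3·y^2 + 1, x^2 - 6·x·y], [-4·y + 2, -4·x + 5]].
At the point, J = [[5.0000, -20.0000], [-6.0000, -3.0000]] (det J = -135.0000).
Solving J·Δ = −F gives Δ = (-0.7556, -0.4889).
Then the next iterate is (x, y)₁ = (1.2444, 1.5111).
Re-evaluating at (1.2444, 1.5111): F = (-1.843027, -1.477351), so ‖F‖₂ = 2.3621.

2.3621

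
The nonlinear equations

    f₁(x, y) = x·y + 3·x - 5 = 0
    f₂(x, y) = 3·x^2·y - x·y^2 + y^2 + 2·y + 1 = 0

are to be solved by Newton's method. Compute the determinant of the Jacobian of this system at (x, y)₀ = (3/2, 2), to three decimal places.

12.750

J = [[y + 3, x], [6·x·y - y^2, 3·x^2 - 2·x·y + 2·y + 2]].
At the point, J = [[5.000, 1.500], [14.000, 6.750]].
det J = 12.750.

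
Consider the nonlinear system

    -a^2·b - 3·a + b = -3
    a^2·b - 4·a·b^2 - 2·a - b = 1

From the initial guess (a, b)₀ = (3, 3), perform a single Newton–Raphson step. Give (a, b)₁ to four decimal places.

At (3, 3): F = (-30.0000, -91.0000).
Jacobian J = [[-2·a·b - 3, -a^2 + 1], [2·a·b - 4·b^2 - 2, a^2 - 8·a·b - 1]].
At the point, J = [[-21.0000, -8.0000], [-20.0000, -64.0000]] (det J = 1184.0000).
Solving J·Δ = −F gives Δ = (-1.0068, -1.1073).
Then the next iterate is (a, b)₁ = (1.9932, 1.8927).

(1.9932, 1.8927)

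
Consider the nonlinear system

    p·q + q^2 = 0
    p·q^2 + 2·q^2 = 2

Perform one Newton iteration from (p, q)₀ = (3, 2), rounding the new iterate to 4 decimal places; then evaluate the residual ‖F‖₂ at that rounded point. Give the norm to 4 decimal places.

At (3, 2): F = (10.0000, 18.0000).
Jacobian J = [[q, p + 2·q], [q^2, 2·p·q + 4·q]].
At the point, J = [[2.0000, 7.0000], [4.0000, 20.0000]] (det J = 12.0000).
Solving J·Δ = −F gives Δ = (-6.1667, 0.3333).
Then the next iterate is (p, q)₁ = (-3.1667, 2.3333).
Re-evaluating at (-3.1667, 2.3333): F = (-1.944572, -8.351852), so ‖F‖₂ = 8.5752.

8.5752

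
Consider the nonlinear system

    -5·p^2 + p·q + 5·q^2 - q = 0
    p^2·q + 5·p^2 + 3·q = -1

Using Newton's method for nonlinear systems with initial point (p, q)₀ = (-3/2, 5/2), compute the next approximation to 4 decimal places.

(-0.6661, 1.2403)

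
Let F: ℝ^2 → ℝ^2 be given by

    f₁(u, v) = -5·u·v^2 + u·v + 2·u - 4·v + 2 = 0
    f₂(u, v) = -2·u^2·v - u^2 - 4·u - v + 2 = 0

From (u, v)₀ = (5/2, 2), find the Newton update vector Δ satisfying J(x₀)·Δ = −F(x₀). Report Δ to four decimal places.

(-1.1768, -0.5276)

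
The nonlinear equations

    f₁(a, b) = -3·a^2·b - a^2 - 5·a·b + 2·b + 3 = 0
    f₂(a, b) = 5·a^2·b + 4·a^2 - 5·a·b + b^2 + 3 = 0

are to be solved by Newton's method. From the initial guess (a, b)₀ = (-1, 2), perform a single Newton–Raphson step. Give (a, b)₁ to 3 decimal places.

(-1.077, -0.423)

At (-1, 2): F = (10.000, 31.000).
Jacobian J = [[-6·a·b - 2·a - 5·b, -3·a^2 - 5·a + 2], [10·a·b + 8·a - 5·b, 5·a^2 - 5·a + 2·b]].
At the point, J = [[4.000, 4.000], [-38.000, 14.000]] (det J = 208.000).
Solving J·Δ = −F gives Δ = (-0.077, -2.423).
Then the next iterate is (a, b)₁ = (-1.077, -0.423).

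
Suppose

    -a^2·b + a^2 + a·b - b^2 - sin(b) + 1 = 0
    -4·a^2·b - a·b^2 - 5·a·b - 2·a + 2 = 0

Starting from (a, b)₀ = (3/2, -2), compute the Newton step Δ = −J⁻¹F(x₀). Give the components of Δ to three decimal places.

(-0.640, 0.769)

At (3/2, -2): F = (1.65930, 26.000).
Jacobian J = [[-2·a·b + 2·a + b, -a^2 + a - 2·b - cos(b)], [-8·a·b - b^2 - 5·b - 2, -4·a^2 - 2·a·b - 5·a]].
At the point, J = [[7.000, 3.66615], [28.000, -10.500]] (det J = -176.15211).
Solving J·Δ = −F gives Δ = (-0.640, 0.769).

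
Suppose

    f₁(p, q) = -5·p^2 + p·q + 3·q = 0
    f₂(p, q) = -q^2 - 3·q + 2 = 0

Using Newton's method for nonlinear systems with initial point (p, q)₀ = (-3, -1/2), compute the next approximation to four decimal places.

At (-3, -1/2): F = (-45.0000, 3.2500).
Jacobian J = [[-10·p + q, p + 3], [0, -2·q - 3]].
At the point, J = [[29.5000, 0.0000], [0.0000, -2.0000]] (det J = -59.0000).
Solving J·Δ = −F gives Δ = (1.5254, 1.6250).
Then the next iterate is (p, q)₁ = (-1.4746, 1.1250).

(-1.4746, 1.1250)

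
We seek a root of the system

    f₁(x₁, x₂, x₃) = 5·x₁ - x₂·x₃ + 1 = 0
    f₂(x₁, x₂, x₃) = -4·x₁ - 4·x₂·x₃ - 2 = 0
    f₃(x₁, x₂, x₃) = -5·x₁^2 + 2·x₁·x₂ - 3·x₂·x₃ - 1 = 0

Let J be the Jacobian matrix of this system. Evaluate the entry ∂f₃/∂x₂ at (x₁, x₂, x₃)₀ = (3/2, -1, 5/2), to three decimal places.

-4.500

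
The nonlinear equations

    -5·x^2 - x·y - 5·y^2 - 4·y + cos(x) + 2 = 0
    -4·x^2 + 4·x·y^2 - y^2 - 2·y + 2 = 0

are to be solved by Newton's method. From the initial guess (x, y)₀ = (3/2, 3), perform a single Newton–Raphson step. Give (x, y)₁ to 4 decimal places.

(4.1339, -0.4004)

At (3/2, 3): F = (-70.679263, 32.0000).
Jacobian J = [[-10·x - y - sin(x), -x - 10·y - 4], [-8·x + 4·y^2, 8·x·y - 2·y - 2]].
At the point, J = [[-18.997495, -35.5000], [24.0000, 28.0000]] (det J = 320.070140).
Solving J·Δ = −F gives Δ = (2.6339, -3.4004).
Then the next iterate is (x, y)₁ = (4.1339, -0.4004).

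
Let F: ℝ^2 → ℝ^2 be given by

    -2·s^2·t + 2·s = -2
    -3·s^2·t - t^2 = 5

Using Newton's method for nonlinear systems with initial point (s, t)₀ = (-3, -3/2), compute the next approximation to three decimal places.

(-2.544, -0.627)

At (-3, -3/2): F = (23.000, 33.250).
Jacobian J = [[-4·s·t + 2, -2·s^2], [-6·s·t, -3·s^2 - 2·t]].
At the point, J = [[-16.000, -18.000], [-27.000, -24.000]] (det J = -102.000).
Solving J·Δ = −F gives Δ = (0.456, 0.873).
Then the next iterate is (s, t)₁ = (-2.544, -0.627).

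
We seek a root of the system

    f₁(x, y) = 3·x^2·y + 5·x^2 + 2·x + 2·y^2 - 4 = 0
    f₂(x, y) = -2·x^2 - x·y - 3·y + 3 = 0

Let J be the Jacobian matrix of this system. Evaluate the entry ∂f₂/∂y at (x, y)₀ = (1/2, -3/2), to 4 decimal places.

∂f₂/∂y = -x - 3.
At (1/2, -3/2) this is -3.5000.

-3.5000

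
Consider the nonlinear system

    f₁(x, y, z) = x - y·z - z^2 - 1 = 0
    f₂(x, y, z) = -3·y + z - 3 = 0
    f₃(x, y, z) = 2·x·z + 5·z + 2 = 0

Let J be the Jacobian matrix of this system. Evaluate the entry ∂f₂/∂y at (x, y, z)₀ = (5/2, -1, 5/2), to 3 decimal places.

-3.000

∂f₂/∂y = -3.
At (5/2, -1, 5/2) this is -3.000.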